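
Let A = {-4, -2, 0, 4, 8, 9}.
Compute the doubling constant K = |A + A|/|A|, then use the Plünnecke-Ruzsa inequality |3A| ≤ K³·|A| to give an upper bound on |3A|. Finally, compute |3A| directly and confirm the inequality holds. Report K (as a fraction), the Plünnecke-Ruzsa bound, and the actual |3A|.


|A| = 6.
Step 1: Compute A + A by enumerating all 36 pairs.
A + A = {-8, -6, -4, -2, 0, 2, 4, 5, 6, 7, 8, 9, 12, 13, 16, 17, 18}, so |A + A| = 17.
Step 2: Doubling constant K = |A + A|/|A| = 17/6 = 17/6 ≈ 2.8333.
Step 3: Plünnecke-Ruzsa gives |3A| ≤ K³·|A| = (2.8333)³ · 6 ≈ 136.4722.
Step 4: Compute 3A = A + A + A directly by enumerating all triples (a,b,c) ∈ A³; |3A| = 32.
Step 5: Check 32 ≤ 136.4722? Yes ✓.

K = 17/6, Plünnecke-Ruzsa bound K³|A| ≈ 136.4722, |3A| = 32, inequality holds.


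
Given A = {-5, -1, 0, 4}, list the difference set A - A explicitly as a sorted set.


A - A = {a - a' : a, a' ∈ A}.
Compute a - a' for each ordered pair (a, a'):
a = -5: -5--5=0, -5--1=-4, -5-0=-5, -5-4=-9
a = -1: -1--5=4, -1--1=0, -1-0=-1, -1-4=-5
a = 0: 0--5=5, 0--1=1, 0-0=0, 0-4=-4
a = 4: 4--5=9, 4--1=5, 4-0=4, 4-4=0
Collecting distinct values (and noting 0 appears from a-a):
A - A = {-9, -5, -4, -1, 0, 1, 4, 5, 9}
|A - A| = 9

A - A = {-9, -5, -4, -1, 0, 1, 4, 5, 9}


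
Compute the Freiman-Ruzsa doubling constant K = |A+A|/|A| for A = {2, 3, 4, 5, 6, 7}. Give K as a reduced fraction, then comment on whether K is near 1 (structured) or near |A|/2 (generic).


|A| = 6.
Compute A + A by enumerating all 36 pairs.
A + A = {4, 5, 6, 7, 8, 9, 10, 11, 12, 13, 14}, so |A + A| = 11.
K = |A + A| / |A| = 11/6 (already in lowest terms) ≈ 1.8333.
Reference: AP of size 6 gives K = 11/6 ≈ 1.8333; a fully generic set of size 6 gives K ≈ 3.5000.

|A| = 6, |A + A| = 11, K = 11/6.


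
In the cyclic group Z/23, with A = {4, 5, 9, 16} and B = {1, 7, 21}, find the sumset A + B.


Work in Z/23Z: reduce every sum a + b modulo 23.
Enumerate all 12 pairs:
a = 4: 4+1=5, 4+7=11, 4+21=2
a = 5: 5+1=6, 5+7=12, 5+21=3
a = 9: 9+1=10, 9+7=16, 9+21=7
a = 16: 16+1=17, 16+7=0, 16+21=14
Distinct residues collected: {0, 2, 3, 5, 6, 7, 10, 11, 12, 14, 16, 17}
|A + B| = 12 (out of 23 total residues).

A + B = {0, 2, 3, 5, 6, 7, 10, 11, 12, 14, 16, 17}


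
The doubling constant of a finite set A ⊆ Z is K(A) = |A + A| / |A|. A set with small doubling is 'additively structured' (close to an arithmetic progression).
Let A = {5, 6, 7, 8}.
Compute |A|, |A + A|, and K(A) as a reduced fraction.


|A| = 4.
Compute A + A by enumerating all 16 pairs.
A + A = {10, 11, 12, 13, 14, 15, 16}, so |A + A| = 7.
K = |A + A| / |A| = 7/4 (already in lowest terms) ≈ 1.7500.
Reference: AP of size 4 gives K = 7/4 ≈ 1.7500; a fully generic set of size 4 gives K ≈ 2.5000.

|A| = 4, |A + A| = 7, K = 7/4.


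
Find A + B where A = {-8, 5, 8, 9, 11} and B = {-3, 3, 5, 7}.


A + B = {a + b : a ∈ A, b ∈ B}.
Enumerate all |A|·|B| = 5·4 = 20 pairs (a, b) and collect distinct sums.
a = -8: -8+-3=-11, -8+3=-5, -8+5=-3, -8+7=-1
a = 5: 5+-3=2, 5+3=8, 5+5=10, 5+7=12
a = 8: 8+-3=5, 8+3=11, 8+5=13, 8+7=15
a = 9: 9+-3=6, 9+3=12, 9+5=14, 9+7=16
a = 11: 11+-3=8, 11+3=14, 11+5=16, 11+7=18
Collecting distinct sums: A + B = {-11, -5, -3, -1, 2, 5, 6, 8, 10, 11, 12, 13, 14, 15, 16, 18}
|A + B| = 16

A + B = {-11, -5, -3, -1, 2, 5, 6, 8, 10, 11, 12, 13, 14, 15, 16, 18}


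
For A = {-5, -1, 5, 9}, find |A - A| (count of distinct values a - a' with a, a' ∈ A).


A - A = {a - a' : a, a' ∈ A}; |A| = 4.
Bounds: 2|A|-1 ≤ |A - A| ≤ |A|² - |A| + 1, i.e. 7 ≤ |A - A| ≤ 13.
Note: 0 ∈ A - A always (from a - a). The set is symmetric: if d ∈ A - A then -d ∈ A - A.
Enumerate nonzero differences d = a - a' with a > a' (then include -d):
Positive differences: {4, 6, 10, 14}
Full difference set: {0} ∪ (positive diffs) ∪ (negative diffs).
|A - A| = 1 + 2·4 = 9 (matches direct enumeration: 9).

|A - A| = 9


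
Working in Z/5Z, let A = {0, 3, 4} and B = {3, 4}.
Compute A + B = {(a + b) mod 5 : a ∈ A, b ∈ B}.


Work in Z/5Z: reduce every sum a + b modulo 5.
Enumerate all 6 pairs:
a = 0: 0+3=3, 0+4=4
a = 3: 3+3=1, 3+4=2
a = 4: 4+3=2, 4+4=3
Distinct residues collected: {1, 2, 3, 4}
|A + B| = 4 (out of 5 total residues).

A + B = {1, 2, 3, 4}


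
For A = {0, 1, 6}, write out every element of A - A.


A - A = {a - a' : a, a' ∈ A}.
Compute a - a' for each ordered pair (a, a'):
a = 0: 0-0=0, 0-1=-1, 0-6=-6
a = 1: 1-0=1, 1-1=0, 1-6=-5
a = 6: 6-0=6, 6-1=5, 6-6=0
Collecting distinct values (and noting 0 appears from a-a):
A - A = {-6, -5, -1, 0, 1, 5, 6}
|A - A| = 7

A - A = {-6, -5, -1, 0, 1, 5, 6}


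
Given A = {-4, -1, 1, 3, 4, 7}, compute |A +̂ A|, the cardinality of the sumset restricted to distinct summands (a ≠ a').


Restricted sumset: A +̂ A = {a + a' : a ∈ A, a' ∈ A, a ≠ a'}.
Equivalently, take A + A and drop any sum 2a that is achievable ONLY as a + a for a ∈ A (i.e. sums representable only with equal summands).
Enumerate pairs (a, a') with a < a' (symmetric, so each unordered pair gives one sum; this covers all a ≠ a'):
  -4 + -1 = -5
  -4 + 1 = -3
  -4 + 3 = -1
  -4 + 4 = 0
  -4 + 7 = 3
  -1 + 1 = 0
  -1 + 3 = 2
  -1 + 4 = 3
  -1 + 7 = 6
  1 + 3 = 4
  1 + 4 = 5
  1 + 7 = 8
  3 + 4 = 7
  3 + 7 = 10
  4 + 7 = 11
Collected distinct sums: {-5, -3, -1, 0, 2, 3, 4, 5, 6, 7, 8, 10, 11}
|A +̂ A| = 13
(Reference bound: |A +̂ A| ≥ 2|A| - 3 for |A| ≥ 2, with |A| = 6 giving ≥ 9.)

|A +̂ A| = 13


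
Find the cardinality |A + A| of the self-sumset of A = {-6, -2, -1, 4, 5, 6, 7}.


A + A = {a + a' : a, a' ∈ A}; |A| = 7.
General bounds: 2|A| - 1 ≤ |A + A| ≤ |A|(|A|+1)/2, i.e. 13 ≤ |A + A| ≤ 28.
Lower bound 2|A|-1 is attained iff A is an arithmetic progression.
Enumerate sums a + a' for a ≤ a' (symmetric, so this suffices):
a = -6: -6+-6=-12, -6+-2=-8, -6+-1=-7, -6+4=-2, -6+5=-1, -6+6=0, -6+7=1
a = -2: -2+-2=-4, -2+-1=-3, -2+4=2, -2+5=3, -2+6=4, -2+7=5
a = -1: -1+-1=-2, -1+4=3, -1+5=4, -1+6=5, -1+7=6
a = 4: 4+4=8, 4+5=9, 4+6=10, 4+7=11
a = 5: 5+5=10, 5+6=11, 5+7=12
a = 6: 6+6=12, 6+7=13
a = 7: 7+7=14
Distinct sums: {-12, -8, -7, -4, -3, -2, -1, 0, 1, 2, 3, 4, 5, 6, 8, 9, 10, 11, 12, 13, 14}
|A + A| = 21

|A + A| = 21


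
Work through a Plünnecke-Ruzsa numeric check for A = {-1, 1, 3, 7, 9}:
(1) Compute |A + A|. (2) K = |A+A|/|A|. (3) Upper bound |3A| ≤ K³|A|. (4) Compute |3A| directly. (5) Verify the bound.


|A| = 5.
Step 1: Compute A + A by enumerating all 25 pairs.
A + A = {-2, 0, 2, 4, 6, 8, 10, 12, 14, 16, 18}, so |A + A| = 11.
Step 2: Doubling constant K = |A + A|/|A| = 11/5 = 11/5 ≈ 2.2000.
Step 3: Plünnecke-Ruzsa gives |3A| ≤ K³·|A| = (2.2000)³ · 5 ≈ 53.2400.
Step 4: Compute 3A = A + A + A directly by enumerating all triples (a,b,c) ∈ A³; |3A| = 16.
Step 5: Check 16 ≤ 53.2400? Yes ✓.

K = 11/5, Plünnecke-Ruzsa bound K³|A| ≈ 53.2400, |3A| = 16, inequality holds.


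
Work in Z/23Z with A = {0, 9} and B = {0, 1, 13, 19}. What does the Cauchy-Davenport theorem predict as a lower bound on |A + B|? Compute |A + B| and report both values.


Cauchy-Davenport: |A + B| ≥ min(p, |A| + |B| - 1) for A, B nonempty in Z/pZ.
|A| = 2, |B| = 4, p = 23.
CD lower bound = min(23, 2 + 4 - 1) = min(23, 5) = 5.
Compute A + B mod 23 directly:
a = 0: 0+0=0, 0+1=1, 0+13=13, 0+19=19
a = 9: 9+0=9, 9+1=10, 9+13=22, 9+19=5
A + B = {0, 1, 5, 9, 10, 13, 19, 22}, so |A + B| = 8.
Verify: 8 ≥ 5? Yes ✓.

CD lower bound = 5, actual |A + B| = 8.


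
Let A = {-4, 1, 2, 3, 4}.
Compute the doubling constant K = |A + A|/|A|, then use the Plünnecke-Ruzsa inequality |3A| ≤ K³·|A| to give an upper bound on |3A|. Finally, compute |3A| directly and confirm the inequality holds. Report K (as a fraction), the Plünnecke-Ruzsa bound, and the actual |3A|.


|A| = 5.
Step 1: Compute A + A by enumerating all 25 pairs.
A + A = {-8, -3, -2, -1, 0, 2, 3, 4, 5, 6, 7, 8}, so |A + A| = 12.
Step 2: Doubling constant K = |A + A|/|A| = 12/5 = 12/5 ≈ 2.4000.
Step 3: Plünnecke-Ruzsa gives |3A| ≤ K³·|A| = (2.4000)³ · 5 ≈ 69.1200.
Step 4: Compute 3A = A + A + A directly by enumerating all triples (a,b,c) ∈ A³; |3A| = 20.
Step 5: Check 20 ≤ 69.1200? Yes ✓.

K = 12/5, Plünnecke-Ruzsa bound K³|A| ≈ 69.1200, |3A| = 20, inequality holds.


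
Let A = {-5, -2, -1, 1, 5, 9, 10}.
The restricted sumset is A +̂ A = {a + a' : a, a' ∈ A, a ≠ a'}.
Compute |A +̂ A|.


Restricted sumset: A +̂ A = {a + a' : a ∈ A, a' ∈ A, a ≠ a'}.
Equivalently, take A + A and drop any sum 2a that is achievable ONLY as a + a for a ∈ A (i.e. sums representable only with equal summands).
Enumerate pairs (a, a') with a < a' (symmetric, so each unordered pair gives one sum; this covers all a ≠ a'):
  -5 + -2 = -7
  -5 + -1 = -6
  -5 + 1 = -4
  -5 + 5 = 0
  -5 + 9 = 4
  -5 + 10 = 5
  -2 + -1 = -3
  -2 + 1 = -1
  -2 + 5 = 3
  -2 + 9 = 7
  -2 + 10 = 8
  -1 + 1 = 0
  -1 + 5 = 4
  -1 + 9 = 8
  -1 + 10 = 9
  1 + 5 = 6
  1 + 9 = 10
  1 + 10 = 11
  5 + 9 = 14
  5 + 10 = 15
  9 + 10 = 19
Collected distinct sums: {-7, -6, -4, -3, -1, 0, 3, 4, 5, 6, 7, 8, 9, 10, 11, 14, 15, 19}
|A +̂ A| = 18
(Reference bound: |A +̂ A| ≥ 2|A| - 3 for |A| ≥ 2, with |A| = 7 giving ≥ 11.)

|A +̂ A| = 18


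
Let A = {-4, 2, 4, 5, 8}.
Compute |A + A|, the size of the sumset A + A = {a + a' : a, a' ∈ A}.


A + A = {a + a' : a, a' ∈ A}; |A| = 5.
General bounds: 2|A| - 1 ≤ |A + A| ≤ |A|(|A|+1)/2, i.e. 9 ≤ |A + A| ≤ 15.
Lower bound 2|A|-1 is attained iff A is an arithmetic progression.
Enumerate sums a + a' for a ≤ a' (symmetric, so this suffices):
a = -4: -4+-4=-8, -4+2=-2, -4+4=0, -4+5=1, -4+8=4
a = 2: 2+2=4, 2+4=6, 2+5=7, 2+8=10
a = 4: 4+4=8, 4+5=9, 4+8=12
a = 5: 5+5=10, 5+8=13
a = 8: 8+8=16
Distinct sums: {-8, -2, 0, 1, 4, 6, 7, 8, 9, 10, 12, 13, 16}
|A + A| = 13

|A + A| = 13


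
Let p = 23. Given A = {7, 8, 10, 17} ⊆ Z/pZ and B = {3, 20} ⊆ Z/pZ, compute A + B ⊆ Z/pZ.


Work in Z/23Z: reduce every sum a + b modulo 23.
Enumerate all 8 pairs:
a = 7: 7+3=10, 7+20=4
a = 8: 8+3=11, 8+20=5
a = 10: 10+3=13, 10+20=7
a = 17: 17+3=20, 17+20=14
Distinct residues collected: {4, 5, 7, 10, 11, 13, 14, 20}
|A + B| = 8 (out of 23 total residues).

A + B = {4, 5, 7, 10, 11, 13, 14, 20}


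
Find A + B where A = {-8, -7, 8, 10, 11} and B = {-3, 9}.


A + B = {a + b : a ∈ A, b ∈ B}.
Enumerate all |A|·|B| = 5·2 = 10 pairs (a, b) and collect distinct sums.
a = -8: -8+-3=-11, -8+9=1
a = -7: -7+-3=-10, -7+9=2
a = 8: 8+-3=5, 8+9=17
a = 10: 10+-3=7, 10+9=19
a = 11: 11+-3=8, 11+9=20
Collecting distinct sums: A + B = {-11, -10, 1, 2, 5, 7, 8, 17, 19, 20}
|A + B| = 10

A + B = {-11, -10, 1, 2, 5, 7, 8, 17, 19, 20}


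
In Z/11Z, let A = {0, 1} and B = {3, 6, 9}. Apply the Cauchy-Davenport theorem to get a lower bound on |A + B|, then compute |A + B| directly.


Cauchy-Davenport: |A + B| ≥ min(p, |A| + |B| - 1) for A, B nonempty in Z/pZ.
|A| = 2, |B| = 3, p = 11.
CD lower bound = min(11, 2 + 3 - 1) = min(11, 4) = 4.
Compute A + B mod 11 directly:
a = 0: 0+3=3, 0+6=6, 0+9=9
a = 1: 1+3=4, 1+6=7, 1+9=10
A + B = {3, 4, 6, 7, 9, 10}, so |A + B| = 6.
Verify: 6 ≥ 4? Yes ✓.

CD lower bound = 4, actual |A + B| = 6.


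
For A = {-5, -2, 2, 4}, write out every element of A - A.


A - A = {a - a' : a, a' ∈ A}.
Compute a - a' for each ordered pair (a, a'):
a = -5: -5--5=0, -5--2=-3, -5-2=-7, -5-4=-9
a = -2: -2--5=3, -2--2=0, -2-2=-4, -2-4=-6
a = 2: 2--5=7, 2--2=4, 2-2=0, 2-4=-2
a = 4: 4--5=9, 4--2=6, 4-2=2, 4-4=0
Collecting distinct values (and noting 0 appears from a-a):
A - A = {-9, -7, -6, -4, -3, -2, 0, 2, 3, 4, 6, 7, 9}
|A - A| = 13

A - A = {-9, -7, -6, -4, -3, -2, 0, 2, 3, 4, 6, 7, 9}


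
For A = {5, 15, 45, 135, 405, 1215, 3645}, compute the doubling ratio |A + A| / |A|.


|A| = 7.
Compute A + A by enumerating all 49 pairs.
A + A = {10, 20, 30, 50, 60, 90, 140, 150, 180, 270, 410, 420, 450, 540, 810, 1220, 1230, 1260, 1350, 1620, 2430, 3650, 3660, 3690, 3780, 4050, 4860, 7290}, so |A + A| = 28.
K = |A + A| / |A| = 28/7 = 4/1 ≈ 4.0000.
Reference: AP of size 7 gives K = 13/7 ≈ 1.8571; a fully generic set of size 7 gives K ≈ 4.0000.

|A| = 7, |A + A| = 28, K = 28/7 = 4/1.


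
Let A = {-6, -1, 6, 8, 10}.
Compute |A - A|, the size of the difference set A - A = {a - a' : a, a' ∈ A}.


A - A = {a - a' : a, a' ∈ A}; |A| = 5.
Bounds: 2|A|-1 ≤ |A - A| ≤ |A|² - |A| + 1, i.e. 9 ≤ |A - A| ≤ 21.
Note: 0 ∈ A - A always (from a - a). The set is symmetric: if d ∈ A - A then -d ∈ A - A.
Enumerate nonzero differences d = a - a' with a > a' (then include -d):
Positive differences: {2, 4, 5, 7, 9, 11, 12, 14, 16}
Full difference set: {0} ∪ (positive diffs) ∪ (negative diffs).
|A - A| = 1 + 2·9 = 19 (matches direct enumeration: 19).

|A - A| = 19


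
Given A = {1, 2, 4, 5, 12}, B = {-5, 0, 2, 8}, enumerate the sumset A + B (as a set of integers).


A + B = {a + b : a ∈ A, b ∈ B}.
Enumerate all |A|·|B| = 5·4 = 20 pairs (a, b) and collect distinct sums.
a = 1: 1+-5=-4, 1+0=1, 1+2=3, 1+8=9
a = 2: 2+-5=-3, 2+0=2, 2+2=4, 2+8=10
a = 4: 4+-5=-1, 4+0=4, 4+2=6, 4+8=12
a = 5: 5+-5=0, 5+0=5, 5+2=7, 5+8=13
a = 12: 12+-5=7, 12+0=12, 12+2=14, 12+8=20
Collecting distinct sums: A + B = {-4, -3, -1, 0, 1, 2, 3, 4, 5, 6, 7, 9, 10, 12, 13, 14, 20}
|A + B| = 17

A + B = {-4, -3, -1, 0, 1, 2, 3, 4, 5, 6, 7, 9, 10, 12, 13, 14, 20}


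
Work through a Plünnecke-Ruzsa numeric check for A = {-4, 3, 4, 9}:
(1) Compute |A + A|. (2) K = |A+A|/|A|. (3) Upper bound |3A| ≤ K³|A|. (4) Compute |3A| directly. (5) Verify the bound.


|A| = 4.
Step 1: Compute A + A by enumerating all 16 pairs.
A + A = {-8, -1, 0, 5, 6, 7, 8, 12, 13, 18}, so |A + A| = 10.
Step 2: Doubling constant K = |A + A|/|A| = 10/4 = 10/4 ≈ 2.5000.
Step 3: Plünnecke-Ruzsa gives |3A| ≤ K³·|A| = (2.5000)³ · 4 ≈ 62.5000.
Step 4: Compute 3A = A + A + A directly by enumerating all triples (a,b,c) ∈ A³; |3A| = 19.
Step 5: Check 19 ≤ 62.5000? Yes ✓.

K = 10/4, Plünnecke-Ruzsa bound K³|A| ≈ 62.5000, |3A| = 19, inequality holds.


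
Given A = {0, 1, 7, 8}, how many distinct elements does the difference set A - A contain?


A - A = {a - a' : a, a' ∈ A}; |A| = 4.
Bounds: 2|A|-1 ≤ |A - A| ≤ |A|² - |A| + 1, i.e. 7 ≤ |A - A| ≤ 13.
Note: 0 ∈ A - A always (from a - a). The set is symmetric: if d ∈ A - A then -d ∈ A - A.
Enumerate nonzero differences d = a - a' with a > a' (then include -d):
Positive differences: {1, 6, 7, 8}
Full difference set: {0} ∪ (positive diffs) ∪ (negative diffs).
|A - A| = 1 + 2·4 = 9 (matches direct enumeration: 9).

|A - A| = 9


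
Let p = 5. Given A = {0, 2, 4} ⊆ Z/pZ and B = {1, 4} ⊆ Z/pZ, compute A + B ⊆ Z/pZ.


Work in Z/5Z: reduce every sum a + b modulo 5.
Enumerate all 6 pairs:
a = 0: 0+1=1, 0+4=4
a = 2: 2+1=3, 2+4=1
a = 4: 4+1=0, 4+4=3
Distinct residues collected: {0, 1, 3, 4}
|A + B| = 4 (out of 5 total residues).

A + B = {0, 1, 3, 4}


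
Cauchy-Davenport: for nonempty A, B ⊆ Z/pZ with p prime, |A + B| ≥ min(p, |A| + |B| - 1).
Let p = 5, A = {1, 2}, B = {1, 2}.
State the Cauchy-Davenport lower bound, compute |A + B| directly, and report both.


Cauchy-Davenport: |A + B| ≥ min(p, |A| + |B| - 1) for A, B nonempty in Z/pZ.
|A| = 2, |B| = 2, p = 5.
CD lower bound = min(5, 2 + 2 - 1) = min(5, 3) = 3.
Compute A + B mod 5 directly:
a = 1: 1+1=2, 1+2=3
a = 2: 2+1=3, 2+2=4
A + B = {2, 3, 4}, so |A + B| = 3.
Verify: 3 ≥ 3? Yes ✓.

CD lower bound = 3, actual |A + B| = 3.


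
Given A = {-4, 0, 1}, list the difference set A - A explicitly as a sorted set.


A - A = {a - a' : a, a' ∈ A}.
Compute a - a' for each ordered pair (a, a'):
a = -4: -4--4=0, -4-0=-4, -4-1=-5
a = 0: 0--4=4, 0-0=0, 0-1=-1
a = 1: 1--4=5, 1-0=1, 1-1=0
Collecting distinct values (and noting 0 appears from a-a):
A - A = {-5, -4, -1, 0, 1, 4, 5}
|A - A| = 7

A - A = {-5, -4, -1, 0, 1, 4, 5}


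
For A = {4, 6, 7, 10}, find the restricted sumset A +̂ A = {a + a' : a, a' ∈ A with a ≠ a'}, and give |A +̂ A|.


Restricted sumset: A +̂ A = {a + a' : a ∈ A, a' ∈ A, a ≠ a'}.
Equivalently, take A + A and drop any sum 2a that is achievable ONLY as a + a for a ∈ A (i.e. sums representable only with equal summands).
Enumerate pairs (a, a') with a < a' (symmetric, so each unordered pair gives one sum; this covers all a ≠ a'):
  4 + 6 = 10
  4 + 7 = 11
  4 + 10 = 14
  6 + 7 = 13
  6 + 10 = 16
  7 + 10 = 17
Collected distinct sums: {10, 11, 13, 14, 16, 17}
|A +̂ A| = 6
(Reference bound: |A +̂ A| ≥ 2|A| - 3 for |A| ≥ 2, with |A| = 4 giving ≥ 5.)

|A +̂ A| = 6


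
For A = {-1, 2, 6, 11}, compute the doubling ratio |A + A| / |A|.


|A| = 4.
Compute A + A by enumerating all 16 pairs.
A + A = {-2, 1, 4, 5, 8, 10, 12, 13, 17, 22}, so |A + A| = 10.
K = |A + A| / |A| = 10/4 = 5/2 ≈ 2.5000.
Reference: AP of size 4 gives K = 7/4 ≈ 1.7500; a fully generic set of size 4 gives K ≈ 2.5000.

|A| = 4, |A + A| = 10, K = 10/4 = 5/2.


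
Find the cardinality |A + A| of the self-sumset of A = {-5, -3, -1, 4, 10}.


A + A = {a + a' : a, a' ∈ A}; |A| = 5.
General bounds: 2|A| - 1 ≤ |A + A| ≤ |A|(|A|+1)/2, i.e. 9 ≤ |A + A| ≤ 15.
Lower bound 2|A|-1 is attained iff A is an arithmetic progression.
Enumerate sums a + a' for a ≤ a' (symmetric, so this suffices):
a = -5: -5+-5=-10, -5+-3=-8, -5+-1=-6, -5+4=-1, -5+10=5
a = -3: -3+-3=-6, -3+-1=-4, -3+4=1, -3+10=7
a = -1: -1+-1=-2, -1+4=3, -1+10=9
a = 4: 4+4=8, 4+10=14
a = 10: 10+10=20
Distinct sums: {-10, -8, -6, -4, -2, -1, 1, 3, 5, 7, 8, 9, 14, 20}
|A + A| = 14

|A + A| = 14


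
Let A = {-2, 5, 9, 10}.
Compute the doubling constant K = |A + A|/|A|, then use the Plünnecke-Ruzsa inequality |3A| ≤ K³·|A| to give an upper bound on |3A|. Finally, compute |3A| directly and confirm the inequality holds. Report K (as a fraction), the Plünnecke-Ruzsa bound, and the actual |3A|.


|A| = 4.
Step 1: Compute A + A by enumerating all 16 pairs.
A + A = {-4, 3, 7, 8, 10, 14, 15, 18, 19, 20}, so |A + A| = 10.
Step 2: Doubling constant K = |A + A|/|A| = 10/4 = 10/4 ≈ 2.5000.
Step 3: Plünnecke-Ruzsa gives |3A| ≤ K³·|A| = (2.5000)³ · 4 ≈ 62.5000.
Step 4: Compute 3A = A + A + A directly by enumerating all triples (a,b,c) ∈ A³; |3A| = 20.
Step 5: Check 20 ≤ 62.5000? Yes ✓.

K = 10/4, Plünnecke-Ruzsa bound K³|A| ≈ 62.5000, |3A| = 20, inequality holds.


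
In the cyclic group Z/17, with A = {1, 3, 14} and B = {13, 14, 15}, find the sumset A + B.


Work in Z/17Z: reduce every sum a + b modulo 17.
Enumerate all 9 pairs:
a = 1: 1+13=14, 1+14=15, 1+15=16
a = 3: 3+13=16, 3+14=0, 3+15=1
a = 14: 14+13=10, 14+14=11, 14+15=12
Distinct residues collected: {0, 1, 10, 11, 12, 14, 15, 16}
|A + B| = 8 (out of 17 total residues).

A + B = {0, 1, 10, 11, 12, 14, 15, 16}


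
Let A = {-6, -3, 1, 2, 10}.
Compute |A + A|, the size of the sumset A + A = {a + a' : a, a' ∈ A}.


A + A = {a + a' : a, a' ∈ A}; |A| = 5.
General bounds: 2|A| - 1 ≤ |A + A| ≤ |A|(|A|+1)/2, i.e. 9 ≤ |A + A| ≤ 15.
Lower bound 2|A|-1 is attained iff A is an arithmetic progression.
Enumerate sums a + a' for a ≤ a' (symmetric, so this suffices):
a = -6: -6+-6=-12, -6+-3=-9, -6+1=-5, -6+2=-4, -6+10=4
a = -3: -3+-3=-6, -3+1=-2, -3+2=-1, -3+10=7
a = 1: 1+1=2, 1+2=3, 1+10=11
a = 2: 2+2=4, 2+10=12
a = 10: 10+10=20
Distinct sums: {-12, -9, -6, -5, -4, -2, -1, 2, 3, 4, 7, 11, 12, 20}
|A + A| = 14

|A + A| = 14


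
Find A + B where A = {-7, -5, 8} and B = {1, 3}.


A + B = {a + b : a ∈ A, b ∈ B}.
Enumerate all |A|·|B| = 3·2 = 6 pairs (a, b) and collect distinct sums.
a = -7: -7+1=-6, -7+3=-4
a = -5: -5+1=-4, -5+3=-2
a = 8: 8+1=9, 8+3=11
Collecting distinct sums: A + B = {-6, -4, -2, 9, 11}
|A + B| = 5

A + B = {-6, -4, -2, 9, 11}


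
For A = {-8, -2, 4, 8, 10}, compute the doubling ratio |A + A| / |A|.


|A| = 5.
Compute A + A by enumerating all 25 pairs.
A + A = {-16, -10, -4, 0, 2, 6, 8, 12, 14, 16, 18, 20}, so |A + A| = 12.
K = |A + A| / |A| = 12/5 (already in lowest terms) ≈ 2.4000.
Reference: AP of size 5 gives K = 9/5 ≈ 1.8000; a fully generic set of size 5 gives K ≈ 3.0000.

|A| = 5, |A + A| = 12, K = 12/5.


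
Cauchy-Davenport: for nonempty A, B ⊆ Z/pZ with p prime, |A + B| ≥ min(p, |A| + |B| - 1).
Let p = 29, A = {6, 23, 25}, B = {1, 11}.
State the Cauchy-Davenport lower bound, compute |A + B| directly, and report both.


Cauchy-Davenport: |A + B| ≥ min(p, |A| + |B| - 1) for A, B nonempty in Z/pZ.
|A| = 3, |B| = 2, p = 29.
CD lower bound = min(29, 3 + 2 - 1) = min(29, 4) = 4.
Compute A + B mod 29 directly:
a = 6: 6+1=7, 6+11=17
a = 23: 23+1=24, 23+11=5
a = 25: 25+1=26, 25+11=7
A + B = {5, 7, 17, 24, 26}, so |A + B| = 5.
Verify: 5 ≥ 4? Yes ✓.

CD lower bound = 4, actual |A + B| = 5.


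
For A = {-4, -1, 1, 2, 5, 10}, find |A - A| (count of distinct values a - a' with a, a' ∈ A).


A - A = {a - a' : a, a' ∈ A}; |A| = 6.
Bounds: 2|A|-1 ≤ |A - A| ≤ |A|² - |A| + 1, i.e. 11 ≤ |A - A| ≤ 31.
Note: 0 ∈ A - A always (from a - a). The set is symmetric: if d ∈ A - A then -d ∈ A - A.
Enumerate nonzero differences d = a - a' with a > a' (then include -d):
Positive differences: {1, 2, 3, 4, 5, 6, 8, 9, 11, 14}
Full difference set: {0} ∪ (positive diffs) ∪ (negative diffs).
|A - A| = 1 + 2·10 = 21 (matches direct enumeration: 21).

|A - A| = 21


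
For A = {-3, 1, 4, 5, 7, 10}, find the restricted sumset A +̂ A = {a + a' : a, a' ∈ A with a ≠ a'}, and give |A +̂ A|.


Restricted sumset: A +̂ A = {a + a' : a ∈ A, a' ∈ A, a ≠ a'}.
Equivalently, take A + A and drop any sum 2a that is achievable ONLY as a + a for a ∈ A (i.e. sums representable only with equal summands).
Enumerate pairs (a, a') with a < a' (symmetric, so each unordered pair gives one sum; this covers all a ≠ a'):
  -3 + 1 = -2
  -3 + 4 = 1
  -3 + 5 = 2
  -3 + 7 = 4
  -3 + 10 = 7
  1 + 4 = 5
  1 + 5 = 6
  1 + 7 = 8
  1 + 10 = 11
  4 + 5 = 9
  4 + 7 = 11
  4 + 10 = 14
  5 + 7 = 12
  5 + 10 = 15
  7 + 10 = 17
Collected distinct sums: {-2, 1, 2, 4, 5, 6, 7, 8, 9, 11, 12, 14, 15, 17}
|A +̂ A| = 14
(Reference bound: |A +̂ A| ≥ 2|A| - 3 for |A| ≥ 2, with |A| = 6 giving ≥ 9.)

|A +̂ A| = 14


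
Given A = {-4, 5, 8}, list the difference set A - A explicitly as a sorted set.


A - A = {a - a' : a, a' ∈ A}.
Compute a - a' for each ordered pair (a, a'):
a = -4: -4--4=0, -4-5=-9, -4-8=-12
a = 5: 5--4=9, 5-5=0, 5-8=-3
a = 8: 8--4=12, 8-5=3, 8-8=0
Collecting distinct values (and noting 0 appears from a-a):
A - A = {-12, -9, -3, 0, 3, 9, 12}
|A - A| = 7

A - A = {-12, -9, -3, 0, 3, 9, 12}


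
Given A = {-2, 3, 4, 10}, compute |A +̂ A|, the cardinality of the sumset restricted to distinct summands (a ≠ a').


Restricted sumset: A +̂ A = {a + a' : a ∈ A, a' ∈ A, a ≠ a'}.
Equivalently, take A + A and drop any sum 2a that is achievable ONLY as a + a for a ∈ A (i.e. sums representable only with equal summands).
Enumerate pairs (a, a') with a < a' (symmetric, so each unordered pair gives one sum; this covers all a ≠ a'):
  -2 + 3 = 1
  -2 + 4 = 2
  -2 + 10 = 8
  3 + 4 = 7
  3 + 10 = 13
  4 + 10 = 14
Collected distinct sums: {1, 2, 7, 8, 13, 14}
|A +̂ A| = 6
(Reference bound: |A +̂ A| ≥ 2|A| - 3 for |A| ≥ 2, with |A| = 4 giving ≥ 5.)

|A +̂ A| = 6


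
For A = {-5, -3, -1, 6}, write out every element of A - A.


A - A = {a - a' : a, a' ∈ A}.
Compute a - a' for each ordered pair (a, a'):
a = -5: -5--5=0, -5--3=-2, -5--1=-4, -5-6=-11
a = -3: -3--5=2, -3--3=0, -3--1=-2, -3-6=-9
a = -1: -1--5=4, -1--3=2, -1--1=0, -1-6=-7
a = 6: 6--5=11, 6--3=9, 6--1=7, 6-6=0
Collecting distinct values (and noting 0 appears from a-a):
A - A = {-11, -9, -7, -4, -2, 0, 2, 4, 7, 9, 11}
|A - A| = 11

A - A = {-11, -9, -7, -4, -2, 0, 2, 4, 7, 9, 11}


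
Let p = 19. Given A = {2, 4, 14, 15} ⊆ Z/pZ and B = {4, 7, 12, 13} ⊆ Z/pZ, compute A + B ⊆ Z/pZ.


Work in Z/19Z: reduce every sum a + b modulo 19.
Enumerate all 16 pairs:
a = 2: 2+4=6, 2+7=9, 2+12=14, 2+13=15
a = 4: 4+4=8, 4+7=11, 4+12=16, 4+13=17
a = 14: 14+4=18, 14+7=2, 14+12=7, 14+13=8
a = 15: 15+4=0, 15+7=3, 15+12=8, 15+13=9
Distinct residues collected: {0, 2, 3, 6, 7, 8, 9, 11, 14, 15, 16, 17, 18}
|A + B| = 13 (out of 19 total residues).

A + B = {0, 2, 3, 6, 7, 8, 9, 11, 14, 15, 16, 17, 18}


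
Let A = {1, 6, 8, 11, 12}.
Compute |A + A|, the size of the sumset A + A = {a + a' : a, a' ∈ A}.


A + A = {a + a' : a, a' ∈ A}; |A| = 5.
General bounds: 2|A| - 1 ≤ |A + A| ≤ |A|(|A|+1)/2, i.e. 9 ≤ |A + A| ≤ 15.
Lower bound 2|A|-1 is attained iff A is an arithmetic progression.
Enumerate sums a + a' for a ≤ a' (symmetric, so this suffices):
a = 1: 1+1=2, 1+6=7, 1+8=9, 1+11=12, 1+12=13
a = 6: 6+6=12, 6+8=14, 6+11=17, 6+12=18
a = 8: 8+8=16, 8+11=19, 8+12=20
a = 11: 11+11=22, 11+12=23
a = 12: 12+12=24
Distinct sums: {2, 7, 9, 12, 13, 14, 16, 17, 18, 19, 20, 22, 23, 24}
|A + A| = 14

|A + A| = 14


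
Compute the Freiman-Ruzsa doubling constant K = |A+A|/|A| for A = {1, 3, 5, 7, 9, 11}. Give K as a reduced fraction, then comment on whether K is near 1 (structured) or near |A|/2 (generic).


|A| = 6.
Compute A + A by enumerating all 36 pairs.
A + A = {2, 4, 6, 8, 10, 12, 14, 16, 18, 20, 22}, so |A + A| = 11.
K = |A + A| / |A| = 11/6 (already in lowest terms) ≈ 1.8333.
Reference: AP of size 6 gives K = 11/6 ≈ 1.8333; a fully generic set of size 6 gives K ≈ 3.5000.

|A| = 6, |A + A| = 11, K = 11/6.


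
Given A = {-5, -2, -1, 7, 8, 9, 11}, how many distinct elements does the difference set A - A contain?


A - A = {a - a' : a, a' ∈ A}; |A| = 7.
Bounds: 2|A|-1 ≤ |A - A| ≤ |A|² - |A| + 1, i.e. 13 ≤ |A - A| ≤ 43.
Note: 0 ∈ A - A always (from a - a). The set is symmetric: if d ∈ A - A then -d ∈ A - A.
Enumerate nonzero differences d = a - a' with a > a' (then include -d):
Positive differences: {1, 2, 3, 4, 8, 9, 10, 11, 12, 13, 14, 16}
Full difference set: {0} ∪ (positive diffs) ∪ (negative diffs).
|A - A| = 1 + 2·12 = 25 (matches direct enumeration: 25).

|A - A| = 25


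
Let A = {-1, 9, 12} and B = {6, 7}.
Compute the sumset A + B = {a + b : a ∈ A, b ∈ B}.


A + B = {a + b : a ∈ A, b ∈ B}.
Enumerate all |A|·|B| = 3·2 = 6 pairs (a, b) and collect distinct sums.
a = -1: -1+6=5, -1+7=6
a = 9: 9+6=15, 9+7=16
a = 12: 12+6=18, 12+7=19
Collecting distinct sums: A + B = {5, 6, 15, 16, 18, 19}
|A + B| = 6

A + B = {5, 6, 15, 16, 18, 19}


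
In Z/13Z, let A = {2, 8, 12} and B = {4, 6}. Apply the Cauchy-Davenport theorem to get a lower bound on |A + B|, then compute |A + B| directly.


Cauchy-Davenport: |A + B| ≥ min(p, |A| + |B| - 1) for A, B nonempty in Z/pZ.
|A| = 3, |B| = 2, p = 13.
CD lower bound = min(13, 3 + 2 - 1) = min(13, 4) = 4.
Compute A + B mod 13 directly:
a = 2: 2+4=6, 2+6=8
a = 8: 8+4=12, 8+6=1
a = 12: 12+4=3, 12+6=5
A + B = {1, 3, 5, 6, 8, 12}, so |A + B| = 6.
Verify: 6 ≥ 4? Yes ✓.

CD lower bound = 4, actual |A + B| = 6.


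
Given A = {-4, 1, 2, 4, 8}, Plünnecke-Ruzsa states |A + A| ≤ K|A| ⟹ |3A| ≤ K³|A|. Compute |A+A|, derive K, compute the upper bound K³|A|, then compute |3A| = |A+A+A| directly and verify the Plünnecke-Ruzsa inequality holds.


|A| = 5.
Step 1: Compute A + A by enumerating all 25 pairs.
A + A = {-8, -3, -2, 0, 2, 3, 4, 5, 6, 8, 9, 10, 12, 16}, so |A + A| = 14.
Step 2: Doubling constant K = |A + A|/|A| = 14/5 = 14/5 ≈ 2.8000.
Step 3: Plünnecke-Ruzsa gives |3A| ≤ K³·|A| = (2.8000)³ · 5 ≈ 109.7600.
Step 4: Compute 3A = A + A + A directly by enumerating all triples (a,b,c) ∈ A³; |3A| = 26.
Step 5: Check 26 ≤ 109.7600? Yes ✓.

K = 14/5, Plünnecke-Ruzsa bound K³|A| ≈ 109.7600, |3A| = 26, inequality holds.


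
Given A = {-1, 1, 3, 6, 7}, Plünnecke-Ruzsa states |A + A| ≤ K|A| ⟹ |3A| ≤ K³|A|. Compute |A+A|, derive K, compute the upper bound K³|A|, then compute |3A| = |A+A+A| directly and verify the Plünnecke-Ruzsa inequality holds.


|A| = 5.
Step 1: Compute A + A by enumerating all 25 pairs.
A + A = {-2, 0, 2, 4, 5, 6, 7, 8, 9, 10, 12, 13, 14}, so |A + A| = 13.
Step 2: Doubling constant K = |A + A|/|A| = 13/5 = 13/5 ≈ 2.6000.
Step 3: Plünnecke-Ruzsa gives |3A| ≤ K³·|A| = (2.6000)³ · 5 ≈ 87.8800.
Step 4: Compute 3A = A + A + A directly by enumerating all triples (a,b,c) ∈ A³; |3A| = 22.
Step 5: Check 22 ≤ 87.8800? Yes ✓.

K = 13/5, Plünnecke-Ruzsa bound K³|A| ≈ 87.8800, |3A| = 22, inequality holds.


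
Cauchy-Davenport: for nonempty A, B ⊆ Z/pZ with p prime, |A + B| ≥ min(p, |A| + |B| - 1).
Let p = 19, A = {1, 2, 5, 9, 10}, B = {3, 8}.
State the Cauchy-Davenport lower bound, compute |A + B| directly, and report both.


Cauchy-Davenport: |A + B| ≥ min(p, |A| + |B| - 1) for A, B nonempty in Z/pZ.
|A| = 5, |B| = 2, p = 19.
CD lower bound = min(19, 5 + 2 - 1) = min(19, 6) = 6.
Compute A + B mod 19 directly:
a = 1: 1+3=4, 1+8=9
a = 2: 2+3=5, 2+8=10
a = 5: 5+3=8, 5+8=13
a = 9: 9+3=12, 9+8=17
a = 10: 10+3=13, 10+8=18
A + B = {4, 5, 8, 9, 10, 12, 13, 17, 18}, so |A + B| = 9.
Verify: 9 ≥ 6? Yes ✓.

CD lower bound = 6, actual |A + B| = 9.


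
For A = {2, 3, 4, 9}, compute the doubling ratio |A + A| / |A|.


|A| = 4.
Compute A + A by enumerating all 16 pairs.
A + A = {4, 5, 6, 7, 8, 11, 12, 13, 18}, so |A + A| = 9.
K = |A + A| / |A| = 9/4 (already in lowest terms) ≈ 2.2500.
Reference: AP of size 4 gives K = 7/4 ≈ 1.7500; a fully generic set of size 4 gives K ≈ 2.5000.

|A| = 4, |A + A| = 9, K = 9/4.


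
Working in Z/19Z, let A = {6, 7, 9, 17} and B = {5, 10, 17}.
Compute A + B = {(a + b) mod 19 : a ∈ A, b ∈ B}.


Work in Z/19Z: reduce every sum a + b modulo 19.
Enumerate all 12 pairs:
a = 6: 6+5=11, 6+10=16, 6+17=4
a = 7: 7+5=12, 7+10=17, 7+17=5
a = 9: 9+5=14, 9+10=0, 9+17=7
a = 17: 17+5=3, 17+10=8, 17+17=15
Distinct residues collected: {0, 3, 4, 5, 7, 8, 11, 12, 14, 15, 16, 17}
|A + B| = 12 (out of 19 total residues).

A + B = {0, 3, 4, 5, 7, 8, 11, 12, 14, 15, 16, 17}


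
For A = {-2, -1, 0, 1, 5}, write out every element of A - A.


A - A = {a - a' : a, a' ∈ A}.
Compute a - a' for each ordered pair (a, a'):
a = -2: -2--2=0, -2--1=-1, -2-0=-2, -2-1=-3, -2-5=-7
a = -1: -1--2=1, -1--1=0, -1-0=-1, -1-1=-2, -1-5=-6
a = 0: 0--2=2, 0--1=1, 0-0=0, 0-1=-1, 0-5=-5
a = 1: 1--2=3, 1--1=2, 1-0=1, 1-1=0, 1-5=-4
a = 5: 5--2=7, 5--1=6, 5-0=5, 5-1=4, 5-5=0
Collecting distinct values (and noting 0 appears from a-a):
A - A = {-7, -6, -5, -4, -3, -2, -1, 0, 1, 2, 3, 4, 5, 6, 7}
|A - A| = 15

A - A = {-7, -6, -5, -4, -3, -2, -1, 0, 1, 2, 3, 4, 5, 6, 7}


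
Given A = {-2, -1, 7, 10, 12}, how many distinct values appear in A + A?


A + A = {a + a' : a, a' ∈ A}; |A| = 5.
General bounds: 2|A| - 1 ≤ |A + A| ≤ |A|(|A|+1)/2, i.e. 9 ≤ |A + A| ≤ 15.
Lower bound 2|A|-1 is attained iff A is an arithmetic progression.
Enumerate sums a + a' for a ≤ a' (symmetric, so this suffices):
a = -2: -2+-2=-4, -2+-1=-3, -2+7=5, -2+10=8, -2+12=10
a = -1: -1+-1=-2, -1+7=6, -1+10=9, -1+12=11
a = 7: 7+7=14, 7+10=17, 7+12=19
a = 10: 10+10=20, 10+12=22
a = 12: 12+12=24
Distinct sums: {-4, -3, -2, 5, 6, 8, 9, 10, 11, 14, 17, 19, 20, 22, 24}
|A + A| = 15

|A + A| = 15


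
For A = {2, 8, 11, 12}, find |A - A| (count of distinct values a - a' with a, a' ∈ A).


A - A = {a - a' : a, a' ∈ A}; |A| = 4.
Bounds: 2|A|-1 ≤ |A - A| ≤ |A|² - |A| + 1, i.e. 7 ≤ |A - A| ≤ 13.
Note: 0 ∈ A - A always (from a - a). The set is symmetric: if d ∈ A - A then -d ∈ A - A.
Enumerate nonzero differences d = a - a' with a > a' (then include -d):
Positive differences: {1, 3, 4, 6, 9, 10}
Full difference set: {0} ∪ (positive diffs) ∪ (negative diffs).
|A - A| = 1 + 2·6 = 13 (matches direct enumeration: 13).

|A - A| = 13


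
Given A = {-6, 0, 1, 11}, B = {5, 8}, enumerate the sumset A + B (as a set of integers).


A + B = {a + b : a ∈ A, b ∈ B}.
Enumerate all |A|·|B| = 4·2 = 8 pairs (a, b) and collect distinct sums.
a = -6: -6+5=-1, -6+8=2
a = 0: 0+5=5, 0+8=8
a = 1: 1+5=6, 1+8=9
a = 11: 11+5=16, 11+8=19
Collecting distinct sums: A + B = {-1, 2, 5, 6, 8, 9, 16, 19}
|A + B| = 8

A + B = {-1, 2, 5, 6, 8, 9, 16, 19}


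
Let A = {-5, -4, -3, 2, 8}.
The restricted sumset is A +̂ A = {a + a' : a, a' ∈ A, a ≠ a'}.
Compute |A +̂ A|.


Restricted sumset: A +̂ A = {a + a' : a ∈ A, a' ∈ A, a ≠ a'}.
Equivalently, take A + A and drop any sum 2a that is achievable ONLY as a + a for a ∈ A (i.e. sums representable only with equal summands).
Enumerate pairs (a, a') with a < a' (symmetric, so each unordered pair gives one sum; this covers all a ≠ a'):
  -5 + -4 = -9
  -5 + -3 = -8
  -5 + 2 = -3
  -5 + 8 = 3
  -4 + -3 = -7
  -4 + 2 = -2
  -4 + 8 = 4
  -3 + 2 = -1
  -3 + 8 = 5
  2 + 8 = 10
Collected distinct sums: {-9, -8, -7, -3, -2, -1, 3, 4, 5, 10}
|A +̂ A| = 10
(Reference bound: |A +̂ A| ≥ 2|A| - 3 for |A| ≥ 2, with |A| = 5 giving ≥ 7.)

|A +̂ A| = 10


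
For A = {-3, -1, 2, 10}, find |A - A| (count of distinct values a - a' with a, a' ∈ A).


A - A = {a - a' : a, a' ∈ A}; |A| = 4.
Bounds: 2|A|-1 ≤ |A - A| ≤ |A|² - |A| + 1, i.e. 7 ≤ |A - A| ≤ 13.
Note: 0 ∈ A - A always (from a - a). The set is symmetric: if d ∈ A - A then -d ∈ A - A.
Enumerate nonzero differences d = a - a' with a > a' (then include -d):
Positive differences: {2, 3, 5, 8, 11, 13}
Full difference set: {0} ∪ (positive diffs) ∪ (negative diffs).
|A - A| = 1 + 2·6 = 13 (matches direct enumeration: 13).

|A - A| = 13


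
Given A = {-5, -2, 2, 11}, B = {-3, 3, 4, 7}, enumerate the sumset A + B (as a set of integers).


A + B = {a + b : a ∈ A, b ∈ B}.
Enumerate all |A|·|B| = 4·4 = 16 pairs (a, b) and collect distinct sums.
a = -5: -5+-3=-8, -5+3=-2, -5+4=-1, -5+7=2
a = -2: -2+-3=-5, -2+3=1, -2+4=2, -2+7=5
a = 2: 2+-3=-1, 2+3=5, 2+4=6, 2+7=9
a = 11: 11+-3=8, 11+3=14, 11+4=15, 11+7=18
Collecting distinct sums: A + B = {-8, -5, -2, -1, 1, 2, 5, 6, 8, 9, 14, 15, 18}
|A + B| = 13

A + B = {-8, -5, -2, -1, 1, 2, 5, 6, 8, 9, 14, 15, 18}


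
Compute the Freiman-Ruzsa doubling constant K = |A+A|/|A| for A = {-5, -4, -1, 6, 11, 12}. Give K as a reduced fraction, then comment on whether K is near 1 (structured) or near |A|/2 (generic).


|A| = 6.
Compute A + A by enumerating all 36 pairs.
A + A = {-10, -9, -8, -6, -5, -2, 1, 2, 5, 6, 7, 8, 10, 11, 12, 17, 18, 22, 23, 24}, so |A + A| = 20.
K = |A + A| / |A| = 20/6 = 10/3 ≈ 3.3333.
Reference: AP of size 6 gives K = 11/6 ≈ 1.8333; a fully generic set of size 6 gives K ≈ 3.5000.

|A| = 6, |A + A| = 20, K = 20/6 = 10/3.


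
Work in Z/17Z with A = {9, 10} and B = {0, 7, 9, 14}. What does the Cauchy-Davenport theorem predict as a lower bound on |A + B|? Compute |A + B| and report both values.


Cauchy-Davenport: |A + B| ≥ min(p, |A| + |B| - 1) for A, B nonempty in Z/pZ.
|A| = 2, |B| = 4, p = 17.
CD lower bound = min(17, 2 + 4 - 1) = min(17, 5) = 5.
Compute A + B mod 17 directly:
a = 9: 9+0=9, 9+7=16, 9+9=1, 9+14=6
a = 10: 10+0=10, 10+7=0, 10+9=2, 10+14=7
A + B = {0, 1, 2, 6, 7, 9, 10, 16}, so |A + B| = 8.
Verify: 8 ≥ 5? Yes ✓.

CD lower bound = 5, actual |A + B| = 8.


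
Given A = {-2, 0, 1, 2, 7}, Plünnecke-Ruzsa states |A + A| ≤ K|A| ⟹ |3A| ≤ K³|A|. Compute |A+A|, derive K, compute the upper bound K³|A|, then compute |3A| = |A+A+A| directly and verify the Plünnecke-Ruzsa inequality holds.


|A| = 5.
Step 1: Compute A + A by enumerating all 25 pairs.
A + A = {-4, -2, -1, 0, 1, 2, 3, 4, 5, 7, 8, 9, 14}, so |A + A| = 13.
Step 2: Doubling constant K = |A + A|/|A| = 13/5 = 13/5 ≈ 2.6000.
Step 3: Plünnecke-Ruzsa gives |3A| ≤ K³·|A| = (2.6000)³ · 5 ≈ 87.8800.
Step 4: Compute 3A = A + A + A directly by enumerating all triples (a,b,c) ∈ A³; |3A| = 22.
Step 5: Check 22 ≤ 87.8800? Yes ✓.

K = 13/5, Plünnecke-Ruzsa bound K³|A| ≈ 87.8800, |3A| = 22, inequality holds.


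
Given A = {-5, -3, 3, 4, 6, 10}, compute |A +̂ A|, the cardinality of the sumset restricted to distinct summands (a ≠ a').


Restricted sumset: A +̂ A = {a + a' : a ∈ A, a' ∈ A, a ≠ a'}.
Equivalently, take A + A and drop any sum 2a that is achievable ONLY as a + a for a ∈ A (i.e. sums representable only with equal summands).
Enumerate pairs (a, a') with a < a' (symmetric, so each unordered pair gives one sum; this covers all a ≠ a'):
  -5 + -3 = -8
  -5 + 3 = -2
  -5 + 4 = -1
  -5 + 6 = 1
  -5 + 10 = 5
  -3 + 3 = 0
  -3 + 4 = 1
  -3 + 6 = 3
  -3 + 10 = 7
  3 + 4 = 7
  3 + 6 = 9
  3 + 10 = 13
  4 + 6 = 10
  4 + 10 = 14
  6 + 10 = 16
Collected distinct sums: {-8, -2, -1, 0, 1, 3, 5, 7, 9, 10, 13, 14, 16}
|A +̂ A| = 13
(Reference bound: |A +̂ A| ≥ 2|A| - 3 for |A| ≥ 2, with |A| = 6 giving ≥ 9.)

|A +̂ A| = 13


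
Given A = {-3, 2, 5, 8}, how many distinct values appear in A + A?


A + A = {a + a' : a, a' ∈ A}; |A| = 4.
General bounds: 2|A| - 1 ≤ |A + A| ≤ |A|(|A|+1)/2, i.e. 7 ≤ |A + A| ≤ 10.
Lower bound 2|A|-1 is attained iff A is an arithmetic progression.
Enumerate sums a + a' for a ≤ a' (symmetric, so this suffices):
a = -3: -3+-3=-6, -3+2=-1, -3+5=2, -3+8=5
a = 2: 2+2=4, 2+5=7, 2+8=10
a = 5: 5+5=10, 5+8=13
a = 8: 8+8=16
Distinct sums: {-6, -1, 2, 4, 5, 7, 10, 13, 16}
|A + A| = 9

|A + A| = 9


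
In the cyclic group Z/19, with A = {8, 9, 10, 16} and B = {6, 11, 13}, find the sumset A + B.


Work in Z/19Z: reduce every sum a + b modulo 19.
Enumerate all 12 pairs:
a = 8: 8+6=14, 8+11=0, 8+13=2
a = 9: 9+6=15, 9+11=1, 9+13=3
a = 10: 10+6=16, 10+11=2, 10+13=4
a = 16: 16+6=3, 16+11=8, 16+13=10
Distinct residues collected: {0, 1, 2, 3, 4, 8, 10, 14, 15, 16}
|A + B| = 10 (out of 19 total residues).

A + B = {0, 1, 2, 3, 4, 8, 10, 14, 15, 16}


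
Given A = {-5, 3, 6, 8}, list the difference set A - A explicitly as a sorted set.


A - A = {a - a' : a, a' ∈ A}.
Compute a - a' for each ordered pair (a, a'):
a = -5: -5--5=0, -5-3=-8, -5-6=-11, -5-8=-13
a = 3: 3--5=8, 3-3=0, 3-6=-3, 3-8=-5
a = 6: 6--5=11, 6-3=3, 6-6=0, 6-8=-2
a = 8: 8--5=13, 8-3=5, 8-6=2, 8-8=0
Collecting distinct values (and noting 0 appears from a-a):
A - A = {-13, -11, -8, -5, -3, -2, 0, 2, 3, 5, 8, 11, 13}
|A - A| = 13

A - A = {-13, -11, -8, -5, -3, -2, 0, 2, 3, 5, 8, 11, 13}


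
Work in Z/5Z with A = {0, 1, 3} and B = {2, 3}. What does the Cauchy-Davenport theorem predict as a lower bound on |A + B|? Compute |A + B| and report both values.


Cauchy-Davenport: |A + B| ≥ min(p, |A| + |B| - 1) for A, B nonempty in Z/pZ.
|A| = 3, |B| = 2, p = 5.
CD lower bound = min(5, 3 + 2 - 1) = min(5, 4) = 4.
Compute A + B mod 5 directly:
a = 0: 0+2=2, 0+3=3
a = 1: 1+2=3, 1+3=4
a = 3: 3+2=0, 3+3=1
A + B = {0, 1, 2, 3, 4}, so |A + B| = 5.
Verify: 5 ≥ 4? Yes ✓.

CD lower bound = 4, actual |A + B| = 5.


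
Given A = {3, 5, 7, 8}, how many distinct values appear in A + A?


A + A = {a + a' : a, a' ∈ A}; |A| = 4.
General bounds: 2|A| - 1 ≤ |A + A| ≤ |A|(|A|+1)/2, i.e. 7 ≤ |A + A| ≤ 10.
Lower bound 2|A|-1 is attained iff A is an arithmetic progression.
Enumerate sums a + a' for a ≤ a' (symmetric, so this suffices):
a = 3: 3+3=6, 3+5=8, 3+7=10, 3+8=11
a = 5: 5+5=10, 5+7=12, 5+8=13
a = 7: 7+7=14, 7+8=15
a = 8: 8+8=16
Distinct sums: {6, 8, 10, 11, 12, 13, 14, 15, 16}
|A + A| = 9

|A + A| = 9


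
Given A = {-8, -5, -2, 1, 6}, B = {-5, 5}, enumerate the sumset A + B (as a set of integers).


A + B = {a + b : a ∈ A, b ∈ B}.
Enumerate all |A|·|B| = 5·2 = 10 pairs (a, b) and collect distinct sums.
a = -8: -8+-5=-13, -8+5=-3
a = -5: -5+-5=-10, -5+5=0
a = -2: -2+-5=-7, -2+5=3
a = 1: 1+-5=-4, 1+5=6
a = 6: 6+-5=1, 6+5=11
Collecting distinct sums: A + B = {-13, -10, -7, -4, -3, 0, 1, 3, 6, 11}
|A + B| = 10

A + B = {-13, -10, -7, -4, -3, 0, 1, 3, 6, 11}


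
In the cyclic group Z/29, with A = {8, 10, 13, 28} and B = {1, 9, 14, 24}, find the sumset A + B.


Work in Z/29Z: reduce every sum a + b modulo 29.
Enumerate all 16 pairs:
a = 8: 8+1=9, 8+9=17, 8+14=22, 8+24=3
a = 10: 10+1=11, 10+9=19, 10+14=24, 10+24=5
a = 13: 13+1=14, 13+9=22, 13+14=27, 13+24=8
a = 28: 28+1=0, 28+9=8, 28+14=13, 28+24=23
Distinct residues collected: {0, 3, 5, 8, 9, 11, 13, 14, 17, 19, 22, 23, 24, 27}
|A + B| = 14 (out of 29 total residues).

A + B = {0, 3, 5, 8, 9, 11, 13, 14, 17, 19, 22, 23, 24, 27}


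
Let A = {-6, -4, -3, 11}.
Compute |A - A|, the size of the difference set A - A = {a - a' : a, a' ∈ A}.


A - A = {a - a' : a, a' ∈ A}; |A| = 4.
Bounds: 2|A|-1 ≤ |A - A| ≤ |A|² - |A| + 1, i.e. 7 ≤ |A - A| ≤ 13.
Note: 0 ∈ A - A always (from a - a). The set is symmetric: if d ∈ A - A then -d ∈ A - A.
Enumerate nonzero differences d = a - a' with a > a' (then include -d):
Positive differences: {1, 2, 3, 14, 15, 17}
Full difference set: {0} ∪ (positive diffs) ∪ (negative diffs).
|A - A| = 1 + 2·6 = 13 (matches direct enumeration: 13).

|A - A| = 13
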